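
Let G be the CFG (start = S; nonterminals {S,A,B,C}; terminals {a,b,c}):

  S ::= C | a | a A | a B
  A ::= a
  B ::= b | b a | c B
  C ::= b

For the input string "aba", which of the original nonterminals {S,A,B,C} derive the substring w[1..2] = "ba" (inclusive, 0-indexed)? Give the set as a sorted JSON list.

CNF form of G:
  S -> T1 A | T1 B | a | b
  A -> a
  B -> T0 T1 | T2 B | b
  C -> b
  T0 -> b
  T1 -> a
  T2 -> c

CYK fill — only the sub-triangle for w[1..2]:
  cell(1,1) b: {B,C,S,T0}  orig:{B,C,S}
  cell(2,2) a: {A,S,T1}  orig:{A,S}
  cell(1,2) ba: {B}

Original NTs in T[1,2] deriving "ba": ["B"]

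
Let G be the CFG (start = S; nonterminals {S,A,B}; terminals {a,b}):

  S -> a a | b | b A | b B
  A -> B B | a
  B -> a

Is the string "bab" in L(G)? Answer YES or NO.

CNF form of G:
  S -> T0 T0 | T1 A | T1 B | b
  A -> B B | a
  B -> a
  T0 -> a
  T1 -> b

Fill CYK table bottom-up:
  cell(0,0) b: {S,T1}  orig:{S}
  cell(1,1) a: {A,B,T0}  orig:{A,B}
  cell(2,2) b: {S,T1}  orig:{S}
  cell(0,1) ba: {S}
  cell(1,2) ab: ∅
  cell(0,2) bab: ∅

S ∉ T[0,2] ⇒ NO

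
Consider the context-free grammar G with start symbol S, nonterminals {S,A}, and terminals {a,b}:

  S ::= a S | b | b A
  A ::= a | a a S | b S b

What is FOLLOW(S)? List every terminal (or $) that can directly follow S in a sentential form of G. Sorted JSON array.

FIRST sets, iterate to fixpoint:
pass 1:
  A via A→a: +{a}
  A via A→b S b: +{b}
  S via S→a S: +{a}
  S via S→b: +{b}
  S: {a,b}  A: {a,b}
pass 2: (no change)
  S: {a,b}  A: {a,b}

FOLLOW sets:
seed FOLLOW(S) with $
pass 1:
  A→b S b: FOLLOW(S) ⊇ FIRST(b) = {b}; new: +{b}
  S→b A: FOLLOW(A) ⊇ FOLLOW(S) ⊇ {$,b}; new: +{$,b}
  FOLLOW(S)={$,b}  FOLLOW(A)={$,b}
pass 2: (no change)
  FOLLOW(S)={$,b}  FOLLOW(A)={$,b}

FOLLOW(S) = ["$", "b"]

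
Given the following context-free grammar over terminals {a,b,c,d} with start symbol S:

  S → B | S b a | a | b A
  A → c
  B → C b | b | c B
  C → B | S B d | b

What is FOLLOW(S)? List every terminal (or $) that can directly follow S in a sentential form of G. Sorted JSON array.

FIRST iteration:
round 1:
  A via A→c: +{c}
  B via B→b: +{b}
  B via B→c B: +{c}
  C via C→B: +{b,c}
  S via S→B: +{b,c}
  S via S→a: +{a}
  FIRST[S]={a,b,c}  FIRST[A]={c}  FIRST[B]={b,c}  FIRST[C]={b,c}
round 2:
  C via C→S B d: +{a}
  FIRST[S]={a,b,c}  FIRST[A]={c}  FIRST[B]={b,c}  FIRST[C]={a,b,c}
round 3:
  B via B→C b: +{a}
  FIRST[S]={a,b,c}  FIRST[A]={c}  FIRST[B]={a,b,c}  FIRST[C]={a,b,c}
round 4: (stable)
  FIRST[S]={a,b,c}  FIRST[A]={c}  FIRST[B]={a,b,c}  FIRST[C]={a,b,c}

FOLLOW sets:
seed FOLLOW(S) with $
pass 1:
  B→C b: FOLLOW(C) ⊇ FIRST(b) = {b}; new: +{b}
  C→B: FOLLOW(B) ⊇ FOLLOW(C) ⊇ {b}; new: +{b}
  C→S B d: FOLLOW(S) ⊇ FIRST(B) = {a,b,c}; new: +{a,b,c}
  C→S B d: FOLLOW(B) ⊇ FIRST(d) = {d}; new: +{d}
  S→B: FOLLOW(B) ⊇ FOLLOW(S) ⊇ {$,a,b,c}; new: +{$,a,c}
  S→b A: FOLLOW(A) ⊇ FOLLOW(S) ⊇ {$,a,b,c}; new: +{$,a,b,c}
  FOLLOW[S]={$,a,b,c}  FOLLOW[A]={$,a,b,c}  FOLLOW[B]={$,a,b,c,d}  FOLLOW[C]={b}
pass 2: (stable)
  FOLLOW[S]={$,a,b,c}  FOLLOW[A]={$,a,b,c}  FOLLOW[B]={$,a,b,c,d}  FOLLOW[C]={b}

FOLLOW(S) = ["$", "a", "b", "c"]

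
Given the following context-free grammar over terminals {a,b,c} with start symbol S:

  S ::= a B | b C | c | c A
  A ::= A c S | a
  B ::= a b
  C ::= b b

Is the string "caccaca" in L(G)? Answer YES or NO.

Convert to CNF:
  S -> T0 A | T1 B | T2 C | c
  A -> A X3 | a
  B -> T1 T2
  C -> T2 T2
  T0 -> c
  T1 -> a
  T2 -> b
  X3 -> T0 S

CYK table (by increasing span):
  [0..0]={S,T0}  "c"  orig:{S}
  [1..1]={A,T1}  "a"  orig:{A}
  [2..2]={S,T0}  "c"  orig:{S}
  [3..3]={S,T0}  "c"  orig:{S}
  [4..4]={A,T1}  "a"  orig:{A}
  [5..5]={S,T0}  "c"  orig:{S}
  [6..6]={A,T1}  "a"  orig:{A}
  [0..1]={S}  "ca"
  [1..2]=∅  "ac"
  [2..3]={X3}  "cc"  orig:{}
  [3..4]={S}  "ca"
  [4..5]=∅  "ac"
  [5..6]={S}  "ca"
  [0..2]=∅  "cac"
  [1..3]={A}  "acc"
  [2..4]={X3}  "cca"  orig:{}
  [3..5]=∅  "cac"
  [4..6]=∅  "aca"
  [0..3]={S}  "cacc"
  [1..4]={A}  "acca"
  [2..5]=∅  "ccac"
  [3..6]=∅  "caca"
  [0..4]={S}  "cacca"
  [1..5]=∅  "accac"
  [2..6]=∅  "ccaca"
  [0..5]=∅  "caccac"
  [1..6]=∅  "accaca"
  [0..6]=∅  "caccaca"

S ∉ T[0,6] ⇒ NO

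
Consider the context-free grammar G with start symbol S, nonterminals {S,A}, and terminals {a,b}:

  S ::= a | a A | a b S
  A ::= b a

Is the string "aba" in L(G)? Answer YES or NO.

CNF form of G:
  S -> T1 A | T1 X2 | a
  A -> T0 T1
  T0 -> b
  T1 -> a
  X2 -> T0 S

Fill CYK table bottom-up:
  [0..0]={S,T1}  "a"  orig:{S}
  [1..1]={T0}  "b"  orig:{}
  [2..2]={S,T1}  "a"  orig:{S}
  [0..1]=∅  "ab"
  [1..2]={A,X2}  "ba"  orig:{A}
  [0..2]={S}  "aba"

S ∈ T[0,2] ⇒ YES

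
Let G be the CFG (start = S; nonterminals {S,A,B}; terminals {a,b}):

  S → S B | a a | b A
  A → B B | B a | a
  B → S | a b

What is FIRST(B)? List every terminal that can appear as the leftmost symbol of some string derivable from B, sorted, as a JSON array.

FIRST iteration:
round 1:
  A via A→a: +{a}
  B via B→a b: +{a}
  S via S→a a: +{a}
  S via S→b A: +{b}
  FIRST[S]={a,b}  FIRST[A]={a}  FIRST[B]={a}
round 2:
  B via B→S: +{b}
  FIRST[S]={a,b}  FIRST[A]={a}  FIRST[B]={a,b}
round 3:
  A via A→B B: +{b}
  FIRST[S]={a,b}  FIRST[A]={a,b}  FIRST[B]={a,b}
round 4: (stable)
  FIRST[S]={a,b}  FIRST[A]={a,b}  FIRST[B]={a,b}

FIRST(B) = ["a", "b"]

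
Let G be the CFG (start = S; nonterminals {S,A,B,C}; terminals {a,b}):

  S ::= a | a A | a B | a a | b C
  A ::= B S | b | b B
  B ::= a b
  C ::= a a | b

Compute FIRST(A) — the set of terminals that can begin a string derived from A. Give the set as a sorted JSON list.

FIRST iteration:
[1]
  A via A→b: +{b}
  B via B→a b: +{a}
  C via C→a a: +{a}
  C via C→b: +{b}
  S via S→a: +{a}
  S via S→b C: +{b}
  S: {a,b}  A: {b}  B: {a}  C: {a,b}
[2]
  A via A→B S: +{a}
  S: {a,b}  A: {a,b}  B: {a}  C: {a,b}
[3] (stable)
  S: {a,b}  A: {a,b}  B: {a}  C: {a,b}

FIRST(A) = ["a", "b"]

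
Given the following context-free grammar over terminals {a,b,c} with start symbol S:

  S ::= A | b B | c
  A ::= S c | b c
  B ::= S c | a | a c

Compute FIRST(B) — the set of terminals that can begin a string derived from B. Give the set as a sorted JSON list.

Compute FIRST by fixpoint:
round 1:
  A via A→b c: +{b}
  B via B→a: +{a}
  S via S→A: +{b}
  S via S→c: +{c}
  FIRST[S]={b,c}  FIRST[A]={b}  FIRST[B]={a}
round 2:
  A via A→S c: +{c}
  B via B→S c: +{b,c}
  FIRST[S]={b,c}  FIRST[A]={b,c}  FIRST[B]={a,b,c}
round 3: (no change)
  FIRST[S]={b,c}  FIRST[A]={b,c}  FIRST[B]={a,b,c}

FIRST(B) = ["a", "b", "c"]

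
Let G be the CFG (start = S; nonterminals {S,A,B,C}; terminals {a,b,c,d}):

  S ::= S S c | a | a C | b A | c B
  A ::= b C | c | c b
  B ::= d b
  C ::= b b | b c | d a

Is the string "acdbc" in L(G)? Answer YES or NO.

Convert to CNF:
  S -> S X4 | T0 A | T1 B | T3 C | a
  A -> T0 C | T1 T0 | c
  B -> T2 T0
  C -> T0 T0 | T0 T1 | T2 T3
  T0 -> b
  T1 -> c
  T2 -> d
  T3 -> a
  X4 -> S T1

CYK table (by increasing span):
  cell(0,0) a: {S,T3}  orig:{S}
  cell(1,1) c: {A,T1}  orig:{A}
  cell(2,2) d: {T2}  orig:{}
  cell(3,3) b: {T0}  orig:{}
  cell(4,4) c: {A,T1}  orig:{A}
  cell(0,1) ac: {X4}  orig:{}
  cell(1,2) cd: ∅
  cell(2,3) db: {B}
  cell(3,4) bc: {C,S}
  cell(0,2) acd: ∅
  cell(1,3) cdb: {S}
  cell(2,4) dbc: ∅
  cell(0,3) acdb: ∅
  cell(1,4) cdbc: {X4}  orig:{}
  cell(0,4) acdbc: {S}

S ∈ T[0,4] ⇒ YES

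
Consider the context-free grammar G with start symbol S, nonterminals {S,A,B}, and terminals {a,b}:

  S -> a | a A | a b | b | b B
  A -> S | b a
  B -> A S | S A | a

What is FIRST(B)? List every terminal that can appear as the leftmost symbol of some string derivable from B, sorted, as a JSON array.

FIRST iteration:
iter 1:
  A via A→b a: +{b}
  B via B→A S: +{b}
  B via B→a: +{a}
  S via S→a: +{a}
  S via S→b: +{b}
  FIRST(S)={a,b}  FIRST(A)={b}  FIRST(B)={a,b}
iter 2:
  A via A→S: +{a}
  FIRST(S)={a,b}  FIRST(A)={a,b}  FIRST(B)={a,b}
iter 3: (stable)
  FIRST(S)={a,b}  FIRST(A)={a,b}  FIRST(B)={a,b}

FIRST(B) = ["a", "b"]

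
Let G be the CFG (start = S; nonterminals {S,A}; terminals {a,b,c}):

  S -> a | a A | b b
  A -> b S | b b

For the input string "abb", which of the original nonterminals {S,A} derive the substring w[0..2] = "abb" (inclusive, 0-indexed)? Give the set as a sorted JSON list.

Convert to CNF:
  S -> T0 T0 | T1 A | a
  A -> T0 S | T0 T0
  T0 -> b
  T1 -> a

Fill CYK table bottom-up (cells [i..j] with 0 ≤ i ≤ j ≤ 2 only):
  [0..0]={S,T1}  "a"  orig:{S}
  [1..1]={T0}  "b"  orig:{}
  [2..2]={T0}  "b"  orig:{}
  [0..1]=∅  "ab"
  [1..2]={A,S}  "bb"
  [0..2]={S}  "abb"

Original NTs in T[0,2] deriving "abb": ["S"]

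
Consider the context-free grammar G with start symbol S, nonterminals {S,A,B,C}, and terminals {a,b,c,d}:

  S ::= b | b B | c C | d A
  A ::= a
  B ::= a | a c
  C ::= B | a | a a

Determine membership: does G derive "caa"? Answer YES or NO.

Convert to CNF:
  S -> T1 C | T2 B | T3 A | b
  A -> a
  B -> T0 T1 | a
  C -> T0 T0 | T0 T1 | a
  T0 -> a
  T1 -> c
  T2 -> b
  T3 -> d

Fill CYK table bottom-up:
  cell(0,0) c: {T1}  orig:{}
  cell(1,1) a: {A,B,C,T0}  orig:{A,B,C}
  cell(2,2) a: {A,B,C,T0}  orig:{A,B,C}
  cell(0,1) ca: {S}
  cell(1,2) aa: {C}
  cell(0,2) caa: {S}

S ∈ T[0,2] ⇒ YES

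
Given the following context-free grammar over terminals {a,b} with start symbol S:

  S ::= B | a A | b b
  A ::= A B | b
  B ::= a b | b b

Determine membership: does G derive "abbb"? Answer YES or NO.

Convert to CNF:
  S -> T0 A | T0 T1 | T1 T1
  A -> A B | b
  B -> T0 T1 | T1 T1
  T0 -> a
  T1 -> b

Fill CYK table bottom-up:
  T[0,0] 'a' = {T0}  orig:{}
  T[1,1] 'b' = {A,T1}  orig:{A}
  T[2,2] 'b' = {A,T1}  orig:{A}
  T[3,3] 'b' = {A,T1}  orig:{A}
  T[0,1] 'ab' = {B,S}
  T[1,2] 'bb' = {B,S}
  T[2,3] 'bb' = {B,S}
  T[0,2] 'abb' = ∅
  T[1,3] 'bbb' = {A}
  T[0,3] 'abbb' = {S}

S ∈ T[0,3] ⇒ YES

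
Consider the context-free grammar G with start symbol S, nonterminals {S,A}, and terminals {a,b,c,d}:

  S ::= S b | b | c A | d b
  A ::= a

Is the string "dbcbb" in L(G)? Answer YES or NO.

Convert to CNF:
  S -> S T0 | T1 A | T2 T0 | b
  A -> a
  T0 -> b
  T1 -> c
  T2 -> d

CYK fill:
  cell(0,0) d: {T2}  orig:{}
  cell(1,1) b: {S,T0}  orig:{S}
  cell(2,2) c: {T1}  orig:{}
  cell(3,3) b: {S,T0}  orig:{S}
  cell(4,4) b: {S,T0}  orig:{S}
  cell(0,1) db: {S}
  cell(1,2) bc: ∅
  cell(2,3) cb: ∅
  cell(3,4) bb: {S}
  cell(0,2) dbc: ∅
  cell(1,3) bcb: ∅
  cell(2,4) cbb: ∅
  cell(0,3) dbcb: ∅
  cell(1,4) bcbb: ∅
  cell(0,4) dbcbb: ∅

S ∉ T[0,4] ⇒ NO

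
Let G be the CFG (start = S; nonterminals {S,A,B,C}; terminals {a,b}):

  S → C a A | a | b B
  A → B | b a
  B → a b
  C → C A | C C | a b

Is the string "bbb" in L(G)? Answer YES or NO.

CNF form of G:
  S -> C X2 | T1 B | a
  A -> T0 T1 | T1 T0
  B -> T0 T1
  C -> C A | C C | T0 T1
  T0 -> a
  T1 -> b
  X2 -> T0 A

CYK fill:
  [0..0]={T1}  "b"  orig:{}
  [1..1]={T1}  "b"  orig:{}
  [2..2]={T1}  "b"  orig:{}
  [0..1]=∅  "bb"
  [1..2]=∅  "bb"
  [0..2]=∅  "bbb"

S ∉ T[0,2] ⇒ NO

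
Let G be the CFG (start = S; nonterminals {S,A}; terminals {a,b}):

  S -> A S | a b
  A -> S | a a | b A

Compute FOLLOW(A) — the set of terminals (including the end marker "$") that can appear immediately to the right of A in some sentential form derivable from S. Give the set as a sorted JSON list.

FIRST iteration:
pass 1:
  A via A→a a: +{a}
  A via A→b A: +{b}
  S via S→A S: +{a,b}
  S: {a,b}  A: {a,b}
pass 2: (no change)
  S: {a,b}  A: {a,b}

Compute FOLLOW by fixpoint:
seed FOLLOW(S) with $
iter 1:
  S→A S: FOLLOW(A) ⊇ FIRST(S) = {a,b}; new: +{a,b}
  S: {$}  A: {a,b}
iter 2:
  A→S: FOLLOW(S) ⊇ FOLLOW(A) ⊇ {a,b}; new: +{a,b}
  S: {$,a,b}  A: {a,b}
iter 3: (no change)
  S: {$,a,b}  A: {a,b}

FOLLOW(A) = ["a", "b"]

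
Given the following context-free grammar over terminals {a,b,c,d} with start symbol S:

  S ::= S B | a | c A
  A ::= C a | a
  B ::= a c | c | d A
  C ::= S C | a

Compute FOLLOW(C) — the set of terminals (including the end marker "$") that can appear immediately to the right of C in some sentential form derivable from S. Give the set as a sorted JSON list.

Compute FIRST by fixpoint:
[1]
  A via A→a: +{a}
  B via B→a c: +{a}
  B via B→c: +{c}
  B via B→d A: +{d}
  C via C→a: +{a}
  S via S→a: +{a}
  S via S→c A: +{c}
  FIRST(S)={a,c}  FIRST(A)={a}  FIRST(B)={a,c,d}  FIRST(C)={a}
[2]
  C via C→S C: +{c}
  FIRST(S)={a,c}  FIRST(A)={a}  FIRST(B)={a,c,d}  FIRST(C)={a,c}
[3]
  A via A→C a: +{c}
  FIRST(S)={a,c}  FIRST(A)={a,c}  FIRST(B)={a,c,d}  FIRST(C)={a,c}
[4] — fixpoint
  FIRST(S)={a,c}  FIRST(A)={a,c}  FIRST(B)={a,c,d}  FIRST(C)={a,c}

FOLLOW sets:
initialize: $ ∈ FOLLOW(S)
[1]
  A→C a: FOLLOW(C) ⊇ FIRST(a) = {a}; new: +{a}
  C→S C: FOLLOW(S) ⊇ FIRST(C) = {a,c}; new: +{a,c}
  S→S B: FOLLOW(S) ⊇ FIRST(B) = {a,c,d}; new: +{d}
  S→S B: FOLLOW(B) ⊇ FOLLOW(S) ⊇ {$,a,c,d}; new: +{$,a,c,d}
  S→c A: FOLLOW(A) ⊇ FOLLOW(S) ⊇ {$,a,c,d}; new: +{$,a,c,d}
  FOLLOW(S)={$,a,c,d}  FOLLOW(A)={$,a,c,d}  FOLLOW(B)={$,a,c,d}  FOLLOW(C)={a}
[2] — fixpoint
  FOLLOW(S)={$,a,c,d}  FOLLOW(A)={$,a,c,d}  FOLLOW(B)={$,a,c,d}  FOLLOW(C)={a}

FOLLOW(C) = ["a"]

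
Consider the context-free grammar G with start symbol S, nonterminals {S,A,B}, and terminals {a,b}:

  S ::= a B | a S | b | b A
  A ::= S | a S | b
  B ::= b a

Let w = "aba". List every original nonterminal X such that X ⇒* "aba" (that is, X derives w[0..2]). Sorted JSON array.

Convert to CNF:
  S -> T0 B | T0 S | T1 A | b
  A -> T0 B | T0 S | T1 A | b
  B -> T1 T0
  T0 -> a
  T1 -> b

CYK table (by increasing span) — only the sub-triangle for w[0..2]:
  T[0,0] 'a' = {T0}  orig:{}
  T[1,1] 'b' = {A,S,T1}  orig:{A,S}
  T[2,2] 'a' = {T0}  orig:{}
  T[0,1] 'ab' = {A,S}
  T[1,2] 'ba' = {B}
  T[0,2] 'aba' = {A,S}

Original NTs in T[0,2] deriving "aba": ["A", "S"]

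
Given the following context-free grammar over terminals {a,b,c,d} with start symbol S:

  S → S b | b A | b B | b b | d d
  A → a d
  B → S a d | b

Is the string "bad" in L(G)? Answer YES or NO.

Convert to CNF:
  S -> S T2 | T1 T1 | T2 A | T2 B | T2 T2
  A -> T0 T1
  B -> S X3 | b
  T0 -> a
  T1 -> d
  T2 -> b
  X3 -> T0 T1

CYK table (by increasing span):
  [0..0]={B,T2}  "b"  orig:{B}
  [1..1]={T0}  "a"  orig:{}
  [2..2]={T1}  "d"  orig:{}
  [0..1]=∅  "ba"
  [1..2]={A,X3}  "ad"  orig:{A}
  [0..2]={S}  "bad"

S ∈ T[0,2] ⇒ YES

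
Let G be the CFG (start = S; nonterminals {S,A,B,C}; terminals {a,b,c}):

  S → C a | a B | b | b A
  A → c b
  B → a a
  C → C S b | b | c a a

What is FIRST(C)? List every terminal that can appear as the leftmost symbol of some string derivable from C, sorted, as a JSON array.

FIRST iteration:
pass 1:
  A via A→c b: +{c}
  B via B→a a: +{a}
  C via C→b: +{b}
  C via C→c a a: +{c}
  S via S→C a: +{b,c}
  S via S→a B: +{a}
  FIRST[S]={a,b,c}  FIRST[A]={c}  FIRST[B]={a}  FIRST[C]={b,c}
pass 2: (stable)
  FIRST[S]={a,b,c}  FIRST[A]={c}  FIRST[B]={a}  FIRST[C]={b,c}

FIRST(C) = ["b", "c"]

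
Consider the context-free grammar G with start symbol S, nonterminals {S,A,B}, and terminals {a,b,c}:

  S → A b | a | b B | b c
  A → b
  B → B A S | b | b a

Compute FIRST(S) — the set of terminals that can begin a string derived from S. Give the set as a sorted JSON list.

FIRST sets, iterate to fixpoint:
round 1:
  A via A→b: +{b}
  B via B→b: +{b}
  S via S→A b: +{b}
  S via S→a: +{a}
  FIRST[S]={a,b}  FIRST[A]={b}  FIRST[B]={b}
round 2: — fixpoint
  FIRST[S]={a,b}  FIRST[A]={b}  FIRST[B]={b}

FIRST(S) = ["a", "b"]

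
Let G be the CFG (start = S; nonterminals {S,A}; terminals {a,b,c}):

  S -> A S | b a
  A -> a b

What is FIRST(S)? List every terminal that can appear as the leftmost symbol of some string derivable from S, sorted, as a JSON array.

FIRST sets, iterate to fixpoint:
iter 1:
  A via A→a b: +{a}
  S via S→A S: +{a}
  S via S→b a: +{b}
  FIRST[S]={a,b}  FIRST[A]={a}
iter 2: (no change)
  FIRST[S]={a,b}  FIRST[A]={a}

FIRST(S) = ["a", "b"]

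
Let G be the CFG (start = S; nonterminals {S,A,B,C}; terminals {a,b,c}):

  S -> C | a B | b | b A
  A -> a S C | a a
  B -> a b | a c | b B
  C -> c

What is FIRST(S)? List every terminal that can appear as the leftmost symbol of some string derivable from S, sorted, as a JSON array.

FIRST sets, iterate to fixpoint:
round 1:
  A via A→a S C: +{a}
  B via B→a b: +{a}
  B via B→b B: +{b}
  C via C→c: +{c}
  S via S→C: +{c}
  S via S→a B: +{a}
  S via S→b: +{b}
  S: {a,b,c}  A: {a}  B: {a,b}  C: {c}
round 2: — fixpoint
  S: {a,b,c}  A: {a}  B: {a,b}  C: {c}

FIRST(S) = ["a", "b", "c"]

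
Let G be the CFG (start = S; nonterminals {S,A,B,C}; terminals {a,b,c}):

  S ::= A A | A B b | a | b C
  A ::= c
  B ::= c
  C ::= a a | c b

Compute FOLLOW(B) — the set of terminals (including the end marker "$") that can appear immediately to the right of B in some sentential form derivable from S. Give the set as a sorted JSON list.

FIRST iteration:
[1]
  A via A→c: +{c}
  B via B→c: +{c}
  C via C→a a: +{a}
  C via C→c b: +{c}
  S via S→A A: +{c}
  S via S→a: +{a}
  S via S→b C: +{b}
  FIRST[S]={a,b,c}  FIRST[A]={c}  FIRST[B]={c}  FIRST[C]={a,c}
[2] (stable)
  FIRST[S]={a,b,c}  FIRST[A]={c}  FIRST[B]={c}  FIRST[C]={a,c}

FOLLOW sets:
initialize: $ ∈ FOLLOW(S)
[1]
  S→A A: FOLLOW(A) ⊇ FIRST(A) = {c}; new: +{c}
  S→A A: FOLLOW(A) ⊇ FOLLOW(S) ⊇ {$}; new: +{$}
  S→A B b: FOLLOW(B) ⊇ FIRST(b) = {b}; new: +{b}
  S→b C: FOLLOW(C) ⊇ FOLLOW(S) ⊇ {$}; new: +{$}
  S: {$}  A: {$,c}  B: {b}  C: {$}
[2] — fixpoint
  S: {$}  A: {$,c}  B: {b}  C: {$}

FOLLOW(B) = ["b"]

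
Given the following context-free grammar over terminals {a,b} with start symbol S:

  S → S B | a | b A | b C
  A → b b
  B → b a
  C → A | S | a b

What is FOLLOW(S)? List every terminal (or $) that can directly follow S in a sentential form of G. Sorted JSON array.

Compute FIRST by fixpoint:
pass 1:
  A via A→b b: +{b}
  B via B→b a: +{b}
  C via C→A: +{b}
  C via C→a b: +{a}
  S via S→a: +{a}
  S via S→b A: +{b}
  FIRST[S]={a,b}  FIRST[A]={b}  FIRST[B]={b}  FIRST[C]={a,b}
pass 2: done
  FIRST[S]={a,b}  FIRST[A]={b}  FIRST[B]={b}  FIRST[C]={a,b}

FOLLOW sets:
FOLLOW(S) := {$}
[1]
  S→S B: FOLLOW(S) ⊇ FIRST(B) = {b}; new: +{b}
  S→S B: FOLLOW(B) ⊇ FOLLOW(S) ⊇ {$,b}; new: +{$,b}
  S→b A: FOLLOW(A) ⊇ FOLLOW(S) ⊇ {$,b}; new: +{$,b}
  S→b C: FOLLOW(C) ⊇ FOLLOW(S) ⊇ {$,b}; new: +{$,b}
  FOLLOW(S)={$,b}  FOLLOW(A)={$,b}  FOLLOW(B)={$,b}  FOLLOW(C)={$,b}
[2] (no change)
  FOLLOW(S)={$,b}  FOLLOW(A)={$,b}  FOLLOW(B)={$,b}  FOLLOW(C)={$,b}

FOLLOW(S) = ["$", "b"]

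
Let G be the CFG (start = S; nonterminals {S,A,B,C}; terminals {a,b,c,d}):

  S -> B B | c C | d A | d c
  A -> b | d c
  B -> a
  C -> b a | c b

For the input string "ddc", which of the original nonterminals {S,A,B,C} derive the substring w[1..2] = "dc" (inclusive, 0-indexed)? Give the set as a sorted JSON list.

Convert to CNF:
  S -> B B | T0 A | T0 T1 | T1 C
  A -> T0 T1 | b
  B -> a
  C -> T1 T2 | T2 T3
  T0 -> d
  T1 -> c
  T2 -> b
  T3 -> a

CYK fill (cells [i..j] with 1 ≤ i ≤ j ≤ 2 only):
  cell(1,1) d: {T0}  orig:{}
  cell(2,2) c: {T1}  orig:{}
  cell(1,2) dc: {A,S}

Original NTs in T[1,2] deriving "dc": ["A", "S"]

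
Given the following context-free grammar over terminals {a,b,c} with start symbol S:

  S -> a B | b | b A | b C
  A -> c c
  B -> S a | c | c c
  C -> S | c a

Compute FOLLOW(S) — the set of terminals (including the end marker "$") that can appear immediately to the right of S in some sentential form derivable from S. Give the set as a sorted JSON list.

Compute FIRST by fixpoint:
[1]
  A via A→c c: +{c}
  B via B→c: +{c}
  C via C→c a: +{c}
  S via S→a B: +{a}
  S via S→b: +{b}
  FIRST(S)={a,b}  FIRST(A)={c}  FIRST(B)={c}  FIRST(C)={c}
[2]
  B via B→S a: +{a,b}
  C via C→S: +{a,b}
  FIRST(S)={a,b}  FIRST(A)={c}  FIRST(B)={a,b,c}  FIRST(C)={a,b,c}
[3] (no change)
  FIRST(S)={a,b}  FIRST(A)={c}  FIRST(B)={a,b,c}  FIRST(C)={a,b,c}

Compute FOLLOW by fixpoint:
FOLLOW(S) := {$}
round 1:
  B→S a: FOLLOW(S) ⊇ FIRST(a) = {a}; new: +{a}
  S→a B: FOLLOW(B) ⊇ FOLLOW(S) ⊇ {$,a}; new: +{$,a}
  S→b A: FOLLOW(A) ⊇ FOLLOW(S) ⊇ {$,a}; new: +{$,a}
  S→b C: FOLLOW(C) ⊇ FOLLOW(S) ⊇ {$,a}; new: +{$,a}
  S: {$,a}  A: {$,a}  B: {$,a}  C: {$,a}
round 2: done
  S: {$,a}  A: {$,a}  B: {$,a}  C: {$,a}

FOLLOW(S) = ["$", "a"]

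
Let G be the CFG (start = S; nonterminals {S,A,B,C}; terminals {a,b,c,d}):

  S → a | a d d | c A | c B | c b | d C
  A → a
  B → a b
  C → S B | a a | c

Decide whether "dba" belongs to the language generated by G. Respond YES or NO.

Convert to CNF:
  S -> T0 X4 | T2 C | T3 A | T3 B | T3 T1 | a
  A -> a
  B -> T0 T1
  C -> S B | T0 T0 | c
  T0 -> a
  T1 -> b
  T2 -> d
  T3 -> c
  X4 -> T2 T2

CYK fill:
  [0..0]={T2}  "d"  orig:{}
  [1..1]={T1}  "b"  orig:{}
  [2..2]={A,S,T0}  "a"  orig:{A,S}
  [0..1]=∅  "db"
  [1..2]=∅  "ba"
  [0..2]=∅  "dba"

S ∉ T[0,2] ⇒ NO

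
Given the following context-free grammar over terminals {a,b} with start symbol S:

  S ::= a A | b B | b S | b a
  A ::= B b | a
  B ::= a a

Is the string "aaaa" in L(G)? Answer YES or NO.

CNF form of G:
  S -> T0 B | T0 S | T0 T1 | T1 A
  A -> B T0 | a
  B -> T1 T1
  T0 -> b
  T1 -> a

Fill CYK table bottom-up:
  T[0,0] 'a' = {A,T1}  orig:{A}
  T[1,1] 'a' = {A,T1}  orig:{A}
  T[2,2] 'a' = {A,T1}  orig:{A}
  T[3,3] 'a' = {A,T1}  orig:{A}
  T[0,1] 'aa' = {B,S}
  T[1,2] 'aa' = {B,S}
  T[2,3] 'aa' = {B,S}
  T[0,2] 'aaa' = ∅
  T[1,3] 'aaa' = ∅
  T[0,3] 'aaaa' = ∅

S ∉ T[0,3] ⇒ NO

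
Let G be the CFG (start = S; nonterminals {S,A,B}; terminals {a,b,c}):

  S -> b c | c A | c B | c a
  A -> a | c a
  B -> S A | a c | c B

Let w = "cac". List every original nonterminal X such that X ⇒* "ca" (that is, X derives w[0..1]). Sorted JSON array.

Convert to CNF:
  S -> T0 A | T0 B | T0 T1 | T2 T0
  A -> T0 T1 | a
  B -> S A | T0 B | T1 T0
  T0 -> c
  T1 -> a
  T2 -> b

Fill CYK table bottom-up, restricted to cells inside w[0..1]:
  cell(0,0) c: {T0}  orig:{}
  cell(1,1) a: {A,T1}  orig:{A}
  cell(0,1) ca: {A,S}

Original NTs in T[0,1] deriving "ca": ["A", "S"]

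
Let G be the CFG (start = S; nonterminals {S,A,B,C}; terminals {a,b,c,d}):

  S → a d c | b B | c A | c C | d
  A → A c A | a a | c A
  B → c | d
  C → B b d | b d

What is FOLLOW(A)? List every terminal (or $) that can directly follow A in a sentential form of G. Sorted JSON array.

FIRST sets, iterate to fixpoint:
round 1:
  A via A→a a: +{a}
  A via A→c A: +{c}
  B via B→c: +{c}
  B via B→d: +{d}
  C via C→B b d: +{c,d}
  C via C→b d: +{b}
  S via S→a d c: +{a}
  S via S→b B: +{b}
  S via S→c A: +{c}
  S via S→d: +{d}
  FIRST[S]={a,b,c,d}  FIRST[A]={a,c}  FIRST[B]={c,d}  FIRST[C]={b,c,d}
round 2: (no change)
  FIRST[S]={a,b,c,d}  FIRST[A]={a,c}  FIRST[B]={c,d}  FIRST[C]={b,c,d}

Compute FOLLOW by fixpoint:
initialize: $ ∈ FOLLOW(S)
round 1:
  A→A c A: FOLLOW(A) ⊇ FIRST(c) = {c}; new: +{c}
  C→B b d: FOLLOW(B) ⊇ FIRST(b) = {b}; new: +{b}
  S→b B: FOLLOW(B) ⊇ FOLLOW(S) ⊇ {$}; new: +{$}
  S→c A: FOLLOW(A) ⊇ FOLLOW(S) ⊇ {$}; new: +{$}
  S→c C: FOLLOW(C) ⊇ FOLLOW(S) ⊇ {$}; new: +{$}
  FOLLOW(S)={$}  FOLLOW(A)={$,c}  FOLLOW(B)={$,b}  FOLLOW(C)={$}
round 2: (stable)
  FOLLOW(S)={$}  FOLLOW(A)={$,c}  FOLLOW(B)={$,b}  FOLLOW(C)={$}

FOLLOW(A) = ["$", "c"]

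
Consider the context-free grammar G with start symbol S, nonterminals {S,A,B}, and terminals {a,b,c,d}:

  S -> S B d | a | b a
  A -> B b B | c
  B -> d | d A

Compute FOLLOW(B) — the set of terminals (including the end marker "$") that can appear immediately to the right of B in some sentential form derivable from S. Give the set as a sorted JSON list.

FIRST iteration:
round 1:
  A via A→c: +{c}
  B via B→d: +{d}
  S via S→a: +{a}
  S via S→b a: +{b}
  S: {a,b}  A: {c}  B: {d}
round 2:
  A via A→B b B: +{d}
  S: {a,b}  A: {c,d}  B: {d}
round 3: — fixpoint
  S: {a,b}  A: {c,d}  B: {d}

Compute FOLLOW by fixpoint:
initialize: $ ∈ FOLLOW(S)
iter 1:
  A→B b B: FOLLOW(B) ⊇ FIRST(b) = {b}; new: +{b}
  B→d A: FOLLOW(A) ⊇ FOLLOW(B) ⊇ {b}; new: +{b}
  S→S B d: FOLLOW(S) ⊇ FIRST(B) = {d}; new: +{d}
  S→S B d: FOLLOW(B) ⊇ FIRST(d) = {d}; new: +{d}
  FOLLOW(S)={$,d}  FOLLOW(A)={b}  FOLLOW(B)={b,d}
iter 2:
  B→d A: FOLLOW(A) ⊇ FOLLOW(B) ⊇ {b,d}; new: +{d}
  FOLLOW(S)={$,d}  FOLLOW(A)={b,d}  FOLLOW(B)={b,d}
iter 3: — fixpoint
  FOLLOW(S)={$,d}  FOLLOW(A)={b,d}  FOLLOW(B)={b,d}

FOLLOW(B) = ["b", "d"]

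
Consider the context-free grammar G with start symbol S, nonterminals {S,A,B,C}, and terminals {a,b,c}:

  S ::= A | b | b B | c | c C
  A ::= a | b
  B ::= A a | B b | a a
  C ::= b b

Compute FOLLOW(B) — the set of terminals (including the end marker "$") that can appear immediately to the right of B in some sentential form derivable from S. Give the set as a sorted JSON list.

FIRST iteration:
round 1:
  A via A→a: +{a}
  A via A→b: +{b}
  B via B→A a: +{a,b}
  C via C→b b: +{b}
  S via S→A: +{a,b}
  S via S→c: +{c}
  FIRST[S]={a,b,c}  FIRST[A]={a,b}  FIRST[B]={a,b}  FIRST[C]={b}
round 2: done
  FIRST[S]={a,b,c}  FIRST[A]={a,b}  FIRST[B]={a,b}  FIRST[C]={b}

Compute FOLLOW by fixpoint:
initialize: $ ∈ FOLLOW(S)
round 1:
  B→A a: FOLLOW(A) ⊇ FIRST(a) = {a}; new: +{a}
  B→B b: FOLLOW(B) ⊇ FIRST(b) = {b}; new: +{b}
  S→A: FOLLOW(A) ⊇ FOLLOW(S) ⊇ {$}; new: +{$}
  S→b B: FOLLOW(B) ⊇ FOLLOW(S) ⊇ {$}; new: +{$}
  S→c C: FOLLOW(C) ⊇ FOLLOW(S) ⊇ {$}; new: +{$}
  S: {$}  A: {$,a}  B: {$,b}  C: {$}
round 2: done
  S: {$}  A: {$,a}  B: {$,b}  C: {$}

FOLLOW(B) = ["$", "b"]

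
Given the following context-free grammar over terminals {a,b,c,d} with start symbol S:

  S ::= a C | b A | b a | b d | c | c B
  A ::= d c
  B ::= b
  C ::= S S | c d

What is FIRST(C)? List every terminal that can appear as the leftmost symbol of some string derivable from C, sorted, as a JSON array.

FIRST iteration:
iter 1:
  A via A→d c: +{d}
  B via B→b: +{b}
  C via C→c d: +{c}
  S via S→a C: +{a}
  S via S→b A: +{b}
  S via S→c: +{c}
  FIRST(S)={a,b,c}  FIRST(A)={d}  FIRST(B)={b}  FIRST(C)={c}
iter 2:
  C via C→S S: +{a,b}
  FIRST(S)={a,b,c}  FIRST(A)={d}  FIRST(B)={b}  FIRST(C)={a,b,c}
iter 3: (stable)
  FIRST(S)={a,b,c}  FIRST(A)={d}  FIRST(B)={b}  FIRST(C)={a,b,c}

FIRST(C) = ["a", "b", "c"]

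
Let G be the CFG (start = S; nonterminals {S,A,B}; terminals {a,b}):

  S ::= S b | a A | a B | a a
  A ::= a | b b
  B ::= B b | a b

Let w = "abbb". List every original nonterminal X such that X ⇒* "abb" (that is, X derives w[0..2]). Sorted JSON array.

Convert to CNF:
  S -> S T0 | T1 A | T1 B | T1 T1
  A -> T0 T0 | a
  B -> B T0 | T1 T0
  T0 -> b
  T1 -> a

CYK table (by increasing span), restricted to cells inside w[0..2]:
  [0..0]={A,T1}  "a"  orig:{A}
  [1..1]={T0}  "b"  orig:{}
  [2..2]={T0}  "b"  orig:{}
  [0..1]={B}  "ab"
  [1..2]={A}  "bb"
  [0..2]={B,S}  "abb"

Original NTs in T[0,2] deriving "abb": ["B", "S"]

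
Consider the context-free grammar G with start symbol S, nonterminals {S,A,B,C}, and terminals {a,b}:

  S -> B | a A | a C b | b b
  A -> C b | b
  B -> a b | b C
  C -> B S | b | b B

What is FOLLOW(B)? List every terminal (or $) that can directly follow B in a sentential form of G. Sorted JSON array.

FIRST sets, iterate to fixpoint:
pass 1:
  A via A→b: +{b}
  B via B→a b: +{a}
  B via B→b C: +{b}
  C via C→B S: +{a,b}
  S via S→B: +{a,b}
  FIRST(S)={a,b}  FIRST(A)={b}  FIRST(B)={a,b}  FIRST(C)={a,b}
pass 2:
  A via A→C b: +{a}
  FIRST(S)={a,b}  FIRST(A)={a,b}  FIRST(B)={a,b}  FIRST(C)={a,b}
pass 3: (stable)
  FIRST(S)={a,b}  FIRST(A)={a,b}  FIRST(B)={a,b}  FIRST(C)={a,b}

FOLLOW iteration:
FOLLOW(S) := {$}
iter 1:
  A→C b: FOLLOW(C) ⊇ FIRST(b) = {b}; new: +{b}
  C→B S: FOLLOW(B) ⊇ FIRST(S) = {a,b}; new: +{a,b}
  C→B S: FOLLOW(S) ⊇ FOLLOW(C) ⊇ {b}; new: +{b}
  S→B: FOLLOW(B) ⊇ FOLLOW(S) ⊇ {$,b}; new: +{$}
  S→a A: FOLLOW(A) ⊇ FOLLOW(S) ⊇ {$,b}; new: +{$,b}
  S: {$,b}  A: {$,b}  B: {$,a,b}  C: {b}
iter 2:
  B→b C: FOLLOW(C) ⊇ FOLLOW(B) ⊇ {$,a,b}; new: +{$,a}
  C→B S: FOLLOW(S) ⊇ FOLLOW(C) ⊇ {$,a,b}; new: +{a}
  S→a A: FOLLOW(A) ⊇ FOLLOW(S) ⊇ {$,a,b}; new: +{a}
  S: {$,a,b}  A: {$,a,b}  B: {$,a,b}  C: {$,a,b}
iter 3: done
  S: {$,a,b}  A: {$,a,b}  B: {$,a,b}  C: {$,a,b}

FOLLOW(B) = ["$", "a", "b"]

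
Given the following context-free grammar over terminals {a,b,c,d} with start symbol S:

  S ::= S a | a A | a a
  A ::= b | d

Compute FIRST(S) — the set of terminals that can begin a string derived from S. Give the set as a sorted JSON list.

FIRST sets, iterate to fixpoint:
round 1:
  A via A→b: +{b}
  A via A→d: +{d}
  S via S→a A: +{a}
  FIRST[S]={a}  FIRST[A]={b,d}
round 2: done
  FIRST[S]={a}  FIRST[A]={b,d}

FIRST(S) = ["a"]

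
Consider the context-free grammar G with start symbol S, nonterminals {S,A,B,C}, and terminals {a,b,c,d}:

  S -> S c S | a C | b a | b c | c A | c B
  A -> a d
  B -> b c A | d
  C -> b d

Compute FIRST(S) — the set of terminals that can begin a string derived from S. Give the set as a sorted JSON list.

FIRST iteration:
[1]
  A via A→a d: +{a}
  B via B→b c A: +{b}
  B via B→d: +{d}
  C via C→b d: +{b}
  S via S→a C: +{a}
  S via S→b a: +{b}
  S via S→c A: +{c}
  S: {a,b,c}  A: {a}  B: {b,d}  C: {b}
[2] (stable)
  S: {a,b,c}  A: {a}  B: {b,d}  C: {b}

FIRST(S) = ["a", "b", "c"]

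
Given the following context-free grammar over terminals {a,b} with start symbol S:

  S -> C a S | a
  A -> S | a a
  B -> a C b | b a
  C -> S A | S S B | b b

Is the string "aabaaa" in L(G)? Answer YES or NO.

CNF form of G:
  S -> C X5 | a
  A -> C X2 | T0 T0 | a
  B -> T0 X3 | T1 T0
  C -> S A | S X4 | T1 T1
  T0 -> a
  T1 -> b
  X2 -> T0 S
  X3 -> C T1
  X4 -> S B
  X5 -> T0 S

CYK fill:
  T[0,0] 'a' = {A,S,T0}  orig:{A,S}
  T[1,1] 'a' = {A,S,T0}  orig:{A,S}
  T[2,2] 'b' = {T1}  orig:{}
  T[3,3] 'a' = {A,S,T0}  orig:{A,S}
  T[4,4] 'a' = {A,S,T0}  orig:{A,S}
  T[5,5] 'a' = {A,S,T0}  orig:{A,S}
  T[0,1] 'aa' = {A,C,X2,X5}  orig:{A,C}
  T[1,2] 'ab' = ∅
  T[2,3] 'ba' = {B}
  T[3,4] 'aa' = {A,C,X2,X5}  orig:{A,C}
  T[4,5] 'aa' = {A,C,X2,X5}  orig:{A,C}
  T[0,2] 'aab' = {X3}  orig:{}
  T[1,3] 'aba' = {X4}  orig:{}
  T[2,4] 'baa' = ∅
  T[3,5] 'aaa' = {C}
  T[0,3] 'aaba' = {C}
  T[1,4] 'abaa' = ∅
  T[2,5] 'baaa' = ∅
  T[0,4] 'aabaa' = ∅
  T[1,5] 'abaaa' = ∅
  T[0,5] 'aabaaa' = {A,S}

S ∈ T[0,5] ⇒ YES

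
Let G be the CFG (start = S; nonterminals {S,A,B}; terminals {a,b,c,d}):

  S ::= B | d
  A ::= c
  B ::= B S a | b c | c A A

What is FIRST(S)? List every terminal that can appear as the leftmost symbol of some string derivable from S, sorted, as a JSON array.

FIRST iteration:
pass 1:
  A via A→c: +{c}
  B via B→b c: +{b}
  B via B→c A A: +{c}
  S via S→B: +{b,c}
  S via S→d: +{d}
  S: {b,c,d}  A: {c}  B: {b,c}
pass 2: (no change)
  S: {b,c,d}  A: {c}  B: {b,c}

FIRST(S) = ["b", "c", "d"]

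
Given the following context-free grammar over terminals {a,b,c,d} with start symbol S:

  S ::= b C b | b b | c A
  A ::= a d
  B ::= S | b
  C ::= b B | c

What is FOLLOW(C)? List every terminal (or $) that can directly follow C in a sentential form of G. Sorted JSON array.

Compute FIRST by fixpoint:
[1]
  A via A→a d: +{a}
  B via B→b: +{b}
  C via C→b B: +{b}
  C via C→c: +{c}
  S via S→b C b: +{b}
  S via S→c A: +{c}
  S: {b,c}  A: {a}  B: {b}  C: {b,c}
[2]
  B via B→S: +{c}
  S: {b,c}  A: {a}  B: {b,c}  C: {b,c}
[3] done
  S: {b,c}  A: {a}  B: {b,c}  C: {b,c}

FOLLOW iteration:
initialize: $ ∈ FOLLOW(S)
round 1:
  S→b C b: FOLLOW(C) ⊇ FIRST(b) = {b}; new: +{b}
  S→c A: FOLLOW(A) ⊇ FOLLOW(S) ⊇ {$}; new: +{$}
  FOLLOW[S]={$}  FOLLOW[A]={$}  FOLLOW[B]={}  FOLLOW[C]={b}
round 2:
  C→b B: FOLLOW(B) ⊇ FOLLOW(C) ⊇ {b}; new: +{b}
  FOLLOW[S]={$}  FOLLOW[A]={$}  FOLLOW[B]={b}  FOLLOW[C]={b}
round 3:
  B→S: FOLLOW(S) ⊇ FOLLOW(B) ⊇ {b}; new: +{b}
  S→c A: FOLLOW(A) ⊇ FOLLOW(S) ⊇ {$,b}; new: +{b}
  FOLLOW[S]={$,b}  FOLLOW[A]={$,b}  FOLLOW[B]={b}  FOLLOW[C]={b}
round 4: — fixpoint
  FOLLOW[S]={$,b}  FOLLOW[A]={$,b}  FOLLOW[B]={b}  FOLLOW[C]={b}

FOLLOW(C) = ["b"]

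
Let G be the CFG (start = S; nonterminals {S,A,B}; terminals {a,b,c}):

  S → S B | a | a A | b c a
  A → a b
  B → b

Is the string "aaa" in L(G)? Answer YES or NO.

CNF form of G:
  S -> S B | T0 A | T1 X3 | a
  A -> T0 T1
  B -> b
  T0 -> a
  T1 -> b
  T2 -> c
  X3 -> T2 T0

CYK table (by increasing span):
  T[0,0] 'a' = {S,T0}  orig:{S}
  T[1,1] 'a' = {S,T0}  orig:{S}
  T[2,2] 'a' = {S,T0}  orig:{S}
  T[0,1] 'aa' = ∅
  T[1,2] 'aa' = ∅
  T[0,2] 'aaa' = ∅

S ∉ T[0,2] ⇒ NO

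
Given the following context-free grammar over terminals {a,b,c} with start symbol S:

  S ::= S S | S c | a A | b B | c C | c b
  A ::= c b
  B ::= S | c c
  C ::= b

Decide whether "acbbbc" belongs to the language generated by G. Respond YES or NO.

Convert to CNF:
  S -> S S | S T0 | T0 C | T0 T1 | T1 B | T2 A
  A -> T0 T1
  B -> S S | S T0 | T0 C | T0 T0 | T0 T1 | T1 B | T2 A
  C -> b
  T0 -> c
  T1 -> b
  T2 -> a

CYK table (by increasing span):
  T[0,0] 'a' = {T2}  orig:{}
  T[1,1] 'c' = {T0}  orig:{}
  T[2,2] 'b' = {C,T1}  orig:{C}
  T[3,3] 'b' = {C,T1}  orig:{C}
  T[4,4] 'b' = {C,T1}  orig:{C}
  T[5,5] 'c' = {T0}  orig:{}
  T[0,1] 'ac' = ∅
  T[1,2] 'cb' = {A,B,S}
  T[2,3] 'bb' = ∅
  T[3,4] 'bb' = ∅
  T[4,5] 'bc' = ∅
  T[0,2] 'acb' = {B,S}
  T[1,3] 'cbb' = ∅
  T[2,4] 'bbb' = ∅
  T[3,5] 'bbc' = ∅
  T[0,3] 'acbb' = ∅
  T[1,4] 'cbbb' = ∅
  T[2,5] 'bbbc' = ∅
  T[0,4] 'acbbb' = ∅
  T[1,5] 'cbbbc' = ∅
  T[0,5] 'acbbbc' = ∅

S ∉ T[0,5] ⇒ NO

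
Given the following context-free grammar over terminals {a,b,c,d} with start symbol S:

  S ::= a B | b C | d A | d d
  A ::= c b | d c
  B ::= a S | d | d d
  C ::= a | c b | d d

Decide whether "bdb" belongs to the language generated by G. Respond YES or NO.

Convert to CNF:
  S -> T1 C | T2 A | T2 T2 | T3 B
  A -> T0 T1 | T2 T0
  B -> T2 T2 | T3 S | d
  C -> T0 T1 | T2 T2 | a
  T0 -> c
  T1 -> b
  T2 -> d
  T3 -> a

CYK table (by increasing span):
  cell(0,0) b: {T1}  orig:{}
  cell(1,1) d: {B,T2}  orig:{B}
  cell(2,2) b: {T1}  orig:{}
  cell(0,1) bd: ∅
  cell(1,2) db: ∅
  cell(0,2) bdb: ∅

S ∉ T[0,2] ⇒ NO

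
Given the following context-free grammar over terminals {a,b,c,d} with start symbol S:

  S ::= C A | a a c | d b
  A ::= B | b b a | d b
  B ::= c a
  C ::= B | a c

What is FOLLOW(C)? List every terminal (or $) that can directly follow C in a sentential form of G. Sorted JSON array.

Compute FIRST by fixpoint:
round 1:
  A via A→b b a: +{b}
  A via A→d b: +{d}
  B via B→c a: +{c}
  C via C→B: +{c}
  C via C→a c: +{a}
  S via S→C A: +{a,c}
  S via S→d b: +{d}
  FIRST(S)={a,c,d}  FIRST(A)={b,d}  FIRST(B)={c}  FIRST(C)={a,c}
round 2:
  A via A→B: +{c}
  FIRST(S)={a,c,d}  FIRST(A)={b,c,d}  FIRST(B)={c}  FIRST(C)={a,c}
round 3: — fixpoint
  FIRST(S)={a,c,d}  FIRST(A)={b,c,d}  FIRST(B)={c}  FIRST(C)={a,c}

Compute FOLLOW by fixpoint:
initialize: $ ∈ FOLLOW(S)
[1]
  S→C A: FOLLOW(C) ⊇ FIRST(A) = {b,c,d}; new: +{b,c,d}
  S→C A: FOLLOW(A) ⊇ FOLLOW(S) ⊇ {$}; new: +{$}
  FOLLOW[S]={$}  FOLLOW[A]={$}  FOLLOW[B]={}  FOLLOW[C]={b,c,d}
[2]
  A→B: FOLLOW(B) ⊇ FOLLOW(A) ⊇ {$}; new: +{$}
  C→B: FOLLOW(B) ⊇ FOLLOW(C) ⊇ {b,c,d}; new: +{b,c,d}
  FOLLOW[S]={$}  FOLLOW[A]={$}  FOLLOW[B]={$,b,c,d}  FOLLOW[C]={b,c,d}
[3] (stable)
  FOLLOW[S]={$}  FOLLOW[A]={$}  FOLLOW[B]={$,b,c,d}  FOLLOW[C]={b,c,d}

FOLLOW(C) = ["b", "c", "d"]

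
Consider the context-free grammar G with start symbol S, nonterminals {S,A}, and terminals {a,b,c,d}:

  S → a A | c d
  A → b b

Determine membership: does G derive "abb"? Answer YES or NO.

CNF form of G:
  S -> T1 A | T2 T3
  A -> T0 T0
  T0 -> b
  T1 -> a
  T2 -> c
  T3 -> d

Fill CYK table bottom-up:
  [0..0]={T1}  "a"  orig:{}
  [1..1]={T0}  "b"  orig:{}
  [2..2]={T0}  "b"  orig:{}
  [0..1]=∅  "ab"
  [1..2]={A}  "bb"
  [0..2]={S}  "abb"

S ∈ T[0,2] ⇒ YES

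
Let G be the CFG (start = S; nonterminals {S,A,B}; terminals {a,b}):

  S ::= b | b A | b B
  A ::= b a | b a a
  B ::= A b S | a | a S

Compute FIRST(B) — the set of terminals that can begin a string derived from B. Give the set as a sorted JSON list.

Compute FIRST by fixpoint:
iter 1:
  A via A→b a: +{b}
  B via B→A b S: +{b}
  B via B→a: +{a}
  S via S→b: +{b}
  S: {b}  A: {b}  B: {a,b}
iter 2: done
  S: {b}  A: {b}  B: {a,b}

FIRST(B) = ["a", "b"]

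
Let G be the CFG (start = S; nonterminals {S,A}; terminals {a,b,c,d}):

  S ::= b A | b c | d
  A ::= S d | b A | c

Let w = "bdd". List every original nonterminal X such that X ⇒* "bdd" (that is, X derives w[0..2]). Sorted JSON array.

Convert to CNF:
  S -> T1 A | T1 T2 | d
  A -> S T0 | T1 A | c
  T0 -> d
  T1 -> b
  T2 -> c

CYK fill (cells [i..j] with 0 ≤ i ≤ j ≤ 2 only):
  [0..0]={T1}  "b"  orig:{}
  [1..1]={S,T0}  "d"  orig:{S}
  [2..2]={S,T0}  "d"  orig:{S}
  [0..1]=∅  "bd"
  [1..2]={A}  "dd"
  [0..2]={A,S}  "bdd"

Original NTs in T[0,2] deriving "bdd": ["A", "S"]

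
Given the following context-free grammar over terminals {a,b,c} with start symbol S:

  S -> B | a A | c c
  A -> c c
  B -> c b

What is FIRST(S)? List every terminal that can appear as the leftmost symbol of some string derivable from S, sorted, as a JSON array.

FIRST iteration:
round 1:
  A via A→c c: +{c}
  B via B→c b: +{c}
  S via S→B: +{c}
  S via S→a A: +{a}
  S: {a,c}  A: {c}  B: {c}
round 2: done
  S: {a,c}  A: {c}  B: {c}

FIRST(S) = ["a", "c"]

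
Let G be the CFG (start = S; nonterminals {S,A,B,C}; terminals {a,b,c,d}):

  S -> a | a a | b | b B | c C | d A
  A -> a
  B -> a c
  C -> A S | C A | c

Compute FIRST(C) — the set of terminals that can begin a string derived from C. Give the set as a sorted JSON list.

Compute FIRST by fixpoint:
iter 1:
  A via A→a: +{a}
  B via B→a c: +{a}
  C via C→A S: +{a}
  C via C→c: +{c}
  S via S→a: +{a}
  S via S→b: +{b}
  S via S→c C: +{c}
  S via S→d A: +{d}
  FIRST(S)={a,b,c,d}  FIRST(A)={a}  FIRST(B)={a}  FIRST(C)={a,c}
iter 2: — fixpoint
  FIRST(S)={a,b,c,d}  FIRST(A)={a}  FIRST(B)={a}  FIRST(C)={a,c}

FIRST(C) = ["a", "c"]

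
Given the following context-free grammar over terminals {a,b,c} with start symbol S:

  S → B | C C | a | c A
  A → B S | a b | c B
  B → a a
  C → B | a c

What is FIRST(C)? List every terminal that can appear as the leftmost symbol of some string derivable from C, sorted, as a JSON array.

Compute FIRST by fixpoint:
round 1:
  A via A→a b: +{a}
  A via A→c B: +{c}
  B via B→a a: +{a}
  C via C→B: +{a}
  S via S→B: +{a}
  S via S→c A: +{c}
  S: {a,c}  A: {a,c}  B: {a}  C: {a}
round 2: (stable)
  S: {a,c}  A: {a,c}  B: {a}  C: {a}

FIRST(C) = ["a"]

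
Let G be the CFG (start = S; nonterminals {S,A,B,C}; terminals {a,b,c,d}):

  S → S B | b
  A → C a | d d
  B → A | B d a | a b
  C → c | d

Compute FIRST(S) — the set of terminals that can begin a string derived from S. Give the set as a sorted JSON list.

FIRST sets, iterate to fixpoint:
pass 1:
  A via A→d d: +{d}
  B via B→A: +{d}
  B via B→a b: +{a}
  C via C→c: +{c}
  C via C→d: +{d}
  S via S→b: +{b}
  FIRST[S]={b}  FIRST[A]={d}  FIRST[B]={a,d}  FIRST[C]={c,d}
pass 2:
  A via A→C a: +{c}
  B via B→A: +{c}
  FIRST[S]={b}  FIRST[A]={c,d}  FIRST[B]={a,c,d}  FIRST[C]={c,d}
pass 3: (no change)
  FIRST[S]={b}  FIRST[A]={c,d}  FIRST[B]={a,c,d}  FIRST[C]={c,d}

FIRST(S) = ["b"]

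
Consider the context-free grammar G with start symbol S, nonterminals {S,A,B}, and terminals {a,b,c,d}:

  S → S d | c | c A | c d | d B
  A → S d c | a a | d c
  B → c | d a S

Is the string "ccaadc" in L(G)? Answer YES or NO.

CNF form of G:
  S -> S T0 | T0 B | T1 A | T1 T0 | c
  A -> S X3 | T0 T1 | T2 T2
  B -> T0 X4 | c
  T0 -> d
  T1 -> c
  T2 -> a
  X3 -> T0 T1
  X4 -> T2 S

CYK fill:
  T[0,0] 'c' = {B,S,T1}  orig:{B,S}
  T[1,1] 'c' = {B,S,T1}  orig:{B,S}
  T[2,2] 'a' = {T2}  orig:{}
  T[3,3] 'a' = {T2}  orig:{}
  T[4,4] 'd' = {T0}  orig:{}
  T[5,5] 'c' = {B,S,T1}  orig:{B,S}
  T[0,1] 'cc' = ∅
  T[1,2] 'ca' = ∅
  T[2,3] 'aa' = {A}
  T[3,4] 'ad' = ∅
  T[4,5] 'dc' = {A,S,X3}  orig:{A,S}
  T[0,2] 'cca' = ∅
  T[1,3] 'caa' = {S}
  T[2,4] 'aad' = ∅
  T[3,5] 'adc' = {X4}  orig:{}
  T[0,3] 'ccaa' = ∅
  T[1,4] 'caad' = {S}
  T[2,5] 'aadc' = ∅
  T[0,4] 'ccaad' = ∅
  T[1,5] 'caadc' = {A}
  T[0,5] 'ccaadc' = {S}

S ∈ T[0,5] ⇒ YES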